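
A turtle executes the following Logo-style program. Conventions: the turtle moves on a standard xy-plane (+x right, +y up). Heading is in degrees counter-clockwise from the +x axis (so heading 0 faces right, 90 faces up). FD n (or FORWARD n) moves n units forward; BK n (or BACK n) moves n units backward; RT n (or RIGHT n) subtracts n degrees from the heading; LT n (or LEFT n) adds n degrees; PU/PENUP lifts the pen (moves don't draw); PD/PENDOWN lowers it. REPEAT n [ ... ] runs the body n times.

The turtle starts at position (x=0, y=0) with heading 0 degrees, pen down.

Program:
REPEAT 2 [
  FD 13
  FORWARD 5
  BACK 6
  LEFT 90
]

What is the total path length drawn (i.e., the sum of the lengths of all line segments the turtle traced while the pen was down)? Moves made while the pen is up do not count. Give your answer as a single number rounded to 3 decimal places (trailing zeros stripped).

Executing turtle program step by step:
Start: pos=(0,0), heading=0, pen down
REPEAT 2 [
  -- iteration 1/2 --
  FD 13: (0,0) -> (13,0) [heading=0, draw]
  FD 5: (13,0) -> (18,0) [heading=0, draw]
  BK 6: (18,0) -> (12,0) [heading=0, draw]
  LT 90: heading 0 -> 90
  -- iteration 2/2 --
  FD 13: (12,0) -> (12,13) [heading=90, draw]
  FD 5: (12,13) -> (12,18) [heading=90, draw]
  BK 6: (12,18) -> (12,12) [heading=90, draw]
  LT 90: heading 90 -> 180
]
Final: pos=(12,12), heading=180, 6 segment(s) drawn

Segment lengths:
  seg 1: (0,0) -> (13,0), length = 13
  seg 2: (13,0) -> (18,0), length = 5
  seg 3: (18,0) -> (12,0), length = 6
  seg 4: (12,0) -> (12,13), length = 13
  seg 5: (12,13) -> (12,18), length = 5
  seg 6: (12,18) -> (12,12), length = 6
Total = 48

Answer: 48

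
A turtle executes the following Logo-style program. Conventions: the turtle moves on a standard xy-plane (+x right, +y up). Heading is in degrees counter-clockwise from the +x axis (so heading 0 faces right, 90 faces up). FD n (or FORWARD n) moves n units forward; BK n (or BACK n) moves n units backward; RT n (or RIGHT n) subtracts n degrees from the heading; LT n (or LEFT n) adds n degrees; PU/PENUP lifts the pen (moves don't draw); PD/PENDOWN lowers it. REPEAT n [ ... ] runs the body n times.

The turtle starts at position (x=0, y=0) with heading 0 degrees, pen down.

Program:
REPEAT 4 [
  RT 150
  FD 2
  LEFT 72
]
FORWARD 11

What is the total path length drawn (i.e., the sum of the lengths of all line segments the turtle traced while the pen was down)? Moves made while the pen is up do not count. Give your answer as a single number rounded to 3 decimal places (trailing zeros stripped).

Answer: 19

Derivation:
Executing turtle program step by step:
Start: pos=(0,0), heading=0, pen down
REPEAT 4 [
  -- iteration 1/4 --
  RT 150: heading 0 -> 210
  FD 2: (0,0) -> (-1.732,-1) [heading=210, draw]
  LT 72: heading 210 -> 282
  -- iteration 2/4 --
  RT 150: heading 282 -> 132
  FD 2: (-1.732,-1) -> (-3.07,0.486) [heading=132, draw]
  LT 72: heading 132 -> 204
  -- iteration 3/4 --
  RT 150: heading 204 -> 54
  FD 2: (-3.07,0.486) -> (-1.895,2.104) [heading=54, draw]
  LT 72: heading 54 -> 126
  -- iteration 4/4 --
  RT 150: heading 126 -> 336
  FD 2: (-1.895,2.104) -> (-0.068,1.291) [heading=336, draw]
  LT 72: heading 336 -> 48
]
FD 11: (-0.068,1.291) -> (7.293,9.465) [heading=48, draw]
Final: pos=(7.293,9.465), heading=48, 5 segment(s) drawn

Segment lengths:
  seg 1: (0,0) -> (-1.732,-1), length = 2
  seg 2: (-1.732,-1) -> (-3.07,0.486), length = 2
  seg 3: (-3.07,0.486) -> (-1.895,2.104), length = 2
  seg 4: (-1.895,2.104) -> (-0.068,1.291), length = 2
  seg 5: (-0.068,1.291) -> (7.293,9.465), length = 11
Total = 19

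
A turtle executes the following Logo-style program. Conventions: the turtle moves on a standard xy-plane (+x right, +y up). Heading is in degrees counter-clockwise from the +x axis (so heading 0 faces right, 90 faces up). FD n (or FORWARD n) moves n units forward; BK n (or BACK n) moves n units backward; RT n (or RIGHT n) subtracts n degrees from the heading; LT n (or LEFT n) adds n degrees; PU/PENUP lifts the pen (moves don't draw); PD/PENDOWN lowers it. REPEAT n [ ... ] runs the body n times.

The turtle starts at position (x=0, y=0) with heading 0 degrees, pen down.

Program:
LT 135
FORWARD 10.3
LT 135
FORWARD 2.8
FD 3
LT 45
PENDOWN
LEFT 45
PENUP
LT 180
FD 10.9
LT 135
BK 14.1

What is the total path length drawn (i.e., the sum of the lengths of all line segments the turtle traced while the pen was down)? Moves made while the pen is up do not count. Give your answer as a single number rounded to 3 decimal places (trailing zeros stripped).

Answer: 16.1

Derivation:
Executing turtle program step by step:
Start: pos=(0,0), heading=0, pen down
LT 135: heading 0 -> 135
FD 10.3: (0,0) -> (-7.283,7.283) [heading=135, draw]
LT 135: heading 135 -> 270
FD 2.8: (-7.283,7.283) -> (-7.283,4.483) [heading=270, draw]
FD 3: (-7.283,4.483) -> (-7.283,1.483) [heading=270, draw]
LT 45: heading 270 -> 315
PD: pen down
LT 45: heading 315 -> 0
PU: pen up
LT 180: heading 0 -> 180
FD 10.9: (-7.283,1.483) -> (-18.183,1.483) [heading=180, move]
LT 135: heading 180 -> 315
BK 14.1: (-18.183,1.483) -> (-28.153,11.453) [heading=315, move]
Final: pos=(-28.153,11.453), heading=315, 3 segment(s) drawn

Segment lengths:
  seg 1: (0,0) -> (-7.283,7.283), length = 10.3
  seg 2: (-7.283,7.283) -> (-7.283,4.483), length = 2.8
  seg 3: (-7.283,4.483) -> (-7.283,1.483), length = 3
Total = 16.1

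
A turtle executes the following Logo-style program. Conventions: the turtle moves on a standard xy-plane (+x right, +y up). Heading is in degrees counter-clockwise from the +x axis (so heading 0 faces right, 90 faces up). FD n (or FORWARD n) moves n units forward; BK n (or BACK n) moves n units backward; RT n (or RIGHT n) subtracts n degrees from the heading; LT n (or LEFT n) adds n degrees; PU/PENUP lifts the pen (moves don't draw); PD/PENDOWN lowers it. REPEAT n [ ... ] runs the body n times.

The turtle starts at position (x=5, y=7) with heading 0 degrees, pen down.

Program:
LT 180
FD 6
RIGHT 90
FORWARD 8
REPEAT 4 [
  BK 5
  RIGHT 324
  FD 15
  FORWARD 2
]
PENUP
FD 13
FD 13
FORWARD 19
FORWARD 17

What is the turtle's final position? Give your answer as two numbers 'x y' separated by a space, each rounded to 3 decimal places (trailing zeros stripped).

Executing turtle program step by step:
Start: pos=(5,7), heading=0, pen down
LT 180: heading 0 -> 180
FD 6: (5,7) -> (-1,7) [heading=180, draw]
RT 90: heading 180 -> 90
FD 8: (-1,7) -> (-1,15) [heading=90, draw]
REPEAT 4 [
  -- iteration 1/4 --
  BK 5: (-1,15) -> (-1,10) [heading=90, draw]
  RT 324: heading 90 -> 126
  FD 15: (-1,10) -> (-9.817,22.135) [heading=126, draw]
  FD 2: (-9.817,22.135) -> (-10.992,23.753) [heading=126, draw]
  -- iteration 2/4 --
  BK 5: (-10.992,23.753) -> (-8.053,19.708) [heading=126, draw]
  RT 324: heading 126 -> 162
  FD 15: (-8.053,19.708) -> (-22.319,24.343) [heading=162, draw]
  FD 2: (-22.319,24.343) -> (-24.221,24.961) [heading=162, draw]
  -- iteration 3/4 --
  BK 5: (-24.221,24.961) -> (-19.466,23.416) [heading=162, draw]
  RT 324: heading 162 -> 198
  FD 15: (-19.466,23.416) -> (-33.732,18.781) [heading=198, draw]
  FD 2: (-33.732,18.781) -> (-35.634,18.163) [heading=198, draw]
  -- iteration 4/4 --
  BK 5: (-35.634,18.163) -> (-30.879,19.708) [heading=198, draw]
  RT 324: heading 198 -> 234
  FD 15: (-30.879,19.708) -> (-39.696,7.573) [heading=234, draw]
  FD 2: (-39.696,7.573) -> (-40.871,5.955) [heading=234, draw]
]
PU: pen up
FD 13: (-40.871,5.955) -> (-48.512,-4.562) [heading=234, move]
FD 13: (-48.512,-4.562) -> (-56.154,-15.08) [heading=234, move]
FD 19: (-56.154,-15.08) -> (-67.321,-30.451) [heading=234, move]
FD 17: (-67.321,-30.451) -> (-77.314,-44.204) [heading=234, move]
Final: pos=(-77.314,-44.204), heading=234, 14 segment(s) drawn

Answer: -77.314 -44.204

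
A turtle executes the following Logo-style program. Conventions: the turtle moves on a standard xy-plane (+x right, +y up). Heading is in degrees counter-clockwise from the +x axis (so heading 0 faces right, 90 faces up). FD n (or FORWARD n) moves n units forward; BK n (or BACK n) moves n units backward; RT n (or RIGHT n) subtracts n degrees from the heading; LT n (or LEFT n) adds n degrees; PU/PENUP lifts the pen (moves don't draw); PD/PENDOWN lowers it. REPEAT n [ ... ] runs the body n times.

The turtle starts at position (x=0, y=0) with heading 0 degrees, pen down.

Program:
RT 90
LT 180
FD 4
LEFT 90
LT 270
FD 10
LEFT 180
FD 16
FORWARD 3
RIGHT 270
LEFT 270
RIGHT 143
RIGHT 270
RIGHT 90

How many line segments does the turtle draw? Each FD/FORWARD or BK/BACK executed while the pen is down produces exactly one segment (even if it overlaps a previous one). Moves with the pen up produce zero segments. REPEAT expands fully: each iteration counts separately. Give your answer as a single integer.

Executing turtle program step by step:
Start: pos=(0,0), heading=0, pen down
RT 90: heading 0 -> 270
LT 180: heading 270 -> 90
FD 4: (0,0) -> (0,4) [heading=90, draw]
LT 90: heading 90 -> 180
LT 270: heading 180 -> 90
FD 10: (0,4) -> (0,14) [heading=90, draw]
LT 180: heading 90 -> 270
FD 16: (0,14) -> (0,-2) [heading=270, draw]
FD 3: (0,-2) -> (0,-5) [heading=270, draw]
RT 270: heading 270 -> 0
LT 270: heading 0 -> 270
RT 143: heading 270 -> 127
RT 270: heading 127 -> 217
RT 90: heading 217 -> 127
Final: pos=(0,-5), heading=127, 4 segment(s) drawn
Segments drawn: 4

Answer: 4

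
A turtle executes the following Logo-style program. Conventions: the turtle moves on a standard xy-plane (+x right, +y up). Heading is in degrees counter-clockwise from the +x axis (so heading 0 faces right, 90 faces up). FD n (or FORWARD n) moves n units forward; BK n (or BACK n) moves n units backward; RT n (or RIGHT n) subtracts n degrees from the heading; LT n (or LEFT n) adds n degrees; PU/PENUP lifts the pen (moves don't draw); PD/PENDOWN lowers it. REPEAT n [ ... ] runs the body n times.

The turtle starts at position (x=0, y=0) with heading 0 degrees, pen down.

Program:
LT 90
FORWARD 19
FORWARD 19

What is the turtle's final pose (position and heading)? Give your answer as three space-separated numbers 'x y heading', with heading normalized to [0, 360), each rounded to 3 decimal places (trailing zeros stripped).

Executing turtle program step by step:
Start: pos=(0,0), heading=0, pen down
LT 90: heading 0 -> 90
FD 19: (0,0) -> (0,19) [heading=90, draw]
FD 19: (0,19) -> (0,38) [heading=90, draw]
Final: pos=(0,38), heading=90, 2 segment(s) drawn

Answer: 0 38 90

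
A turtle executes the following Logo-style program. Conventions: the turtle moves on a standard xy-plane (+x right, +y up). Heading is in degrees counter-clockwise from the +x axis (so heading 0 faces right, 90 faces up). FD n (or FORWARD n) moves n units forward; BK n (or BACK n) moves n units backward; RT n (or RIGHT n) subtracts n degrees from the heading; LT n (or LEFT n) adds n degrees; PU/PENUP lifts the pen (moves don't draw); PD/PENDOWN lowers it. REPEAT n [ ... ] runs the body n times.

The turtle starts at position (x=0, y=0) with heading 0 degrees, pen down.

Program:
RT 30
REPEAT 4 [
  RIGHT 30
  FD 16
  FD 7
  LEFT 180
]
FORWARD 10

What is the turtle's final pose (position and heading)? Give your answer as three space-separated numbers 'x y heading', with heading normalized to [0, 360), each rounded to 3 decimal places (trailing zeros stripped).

Answer: 11.258 -10.337 210

Derivation:
Executing turtle program step by step:
Start: pos=(0,0), heading=0, pen down
RT 30: heading 0 -> 330
REPEAT 4 [
  -- iteration 1/4 --
  RT 30: heading 330 -> 300
  FD 16: (0,0) -> (8,-13.856) [heading=300, draw]
  FD 7: (8,-13.856) -> (11.5,-19.919) [heading=300, draw]
  LT 180: heading 300 -> 120
  -- iteration 2/4 --
  RT 30: heading 120 -> 90
  FD 16: (11.5,-19.919) -> (11.5,-3.919) [heading=90, draw]
  FD 7: (11.5,-3.919) -> (11.5,3.081) [heading=90, draw]
  LT 180: heading 90 -> 270
  -- iteration 3/4 --
  RT 30: heading 270 -> 240
  FD 16: (11.5,3.081) -> (3.5,-10.775) [heading=240, draw]
  FD 7: (3.5,-10.775) -> (0,-16.837) [heading=240, draw]
  LT 180: heading 240 -> 60
  -- iteration 4/4 --
  RT 30: heading 60 -> 30
  FD 16: (0,-16.837) -> (13.856,-8.837) [heading=30, draw]
  FD 7: (13.856,-8.837) -> (19.919,-5.337) [heading=30, draw]
  LT 180: heading 30 -> 210
]
FD 10: (19.919,-5.337) -> (11.258,-10.337) [heading=210, draw]
Final: pos=(11.258,-10.337), heading=210, 9 segment(s) drawn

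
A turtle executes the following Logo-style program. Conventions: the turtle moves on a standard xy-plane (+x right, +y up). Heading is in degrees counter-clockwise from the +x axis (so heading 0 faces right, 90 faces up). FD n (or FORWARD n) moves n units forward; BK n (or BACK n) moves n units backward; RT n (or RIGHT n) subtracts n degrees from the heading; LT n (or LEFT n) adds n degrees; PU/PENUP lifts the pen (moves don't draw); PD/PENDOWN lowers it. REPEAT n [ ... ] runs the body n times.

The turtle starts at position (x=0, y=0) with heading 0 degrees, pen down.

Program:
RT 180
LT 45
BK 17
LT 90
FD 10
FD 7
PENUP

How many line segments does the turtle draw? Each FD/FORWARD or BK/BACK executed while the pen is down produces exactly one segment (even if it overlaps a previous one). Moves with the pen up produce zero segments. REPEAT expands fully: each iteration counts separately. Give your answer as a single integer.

Executing turtle program step by step:
Start: pos=(0,0), heading=0, pen down
RT 180: heading 0 -> 180
LT 45: heading 180 -> 225
BK 17: (0,0) -> (12.021,12.021) [heading=225, draw]
LT 90: heading 225 -> 315
FD 10: (12.021,12.021) -> (19.092,4.95) [heading=315, draw]
FD 7: (19.092,4.95) -> (24.042,0) [heading=315, draw]
PU: pen up
Final: pos=(24.042,0), heading=315, 3 segment(s) drawn
Segments drawn: 3

Answer: 3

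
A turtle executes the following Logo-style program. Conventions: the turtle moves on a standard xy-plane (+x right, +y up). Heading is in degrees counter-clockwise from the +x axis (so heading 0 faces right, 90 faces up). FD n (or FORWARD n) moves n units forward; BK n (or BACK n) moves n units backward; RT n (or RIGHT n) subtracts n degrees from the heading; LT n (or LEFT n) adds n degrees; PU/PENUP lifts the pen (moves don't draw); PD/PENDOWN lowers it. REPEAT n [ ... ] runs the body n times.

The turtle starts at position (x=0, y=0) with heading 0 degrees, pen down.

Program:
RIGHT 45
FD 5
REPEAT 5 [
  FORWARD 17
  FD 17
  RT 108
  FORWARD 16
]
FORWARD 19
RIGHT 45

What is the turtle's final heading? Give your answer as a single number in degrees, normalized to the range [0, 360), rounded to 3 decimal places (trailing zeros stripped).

Answer: 90

Derivation:
Executing turtle program step by step:
Start: pos=(0,0), heading=0, pen down
RT 45: heading 0 -> 315
FD 5: (0,0) -> (3.536,-3.536) [heading=315, draw]
REPEAT 5 [
  -- iteration 1/5 --
  FD 17: (3.536,-3.536) -> (15.556,-15.556) [heading=315, draw]
  FD 17: (15.556,-15.556) -> (27.577,-27.577) [heading=315, draw]
  RT 108: heading 315 -> 207
  FD 16: (27.577,-27.577) -> (13.321,-34.841) [heading=207, draw]
  -- iteration 2/5 --
  FD 17: (13.321,-34.841) -> (-1.826,-42.559) [heading=207, draw]
  FD 17: (-1.826,-42.559) -> (-16.973,-50.277) [heading=207, draw]
  RT 108: heading 207 -> 99
  FD 16: (-16.973,-50.277) -> (-19.476,-34.474) [heading=99, draw]
  -- iteration 3/5 --
  FD 17: (-19.476,-34.474) -> (-22.135,-17.683) [heading=99, draw]
  FD 17: (-22.135,-17.683) -> (-24.795,-0.892) [heading=99, draw]
  RT 108: heading 99 -> 351
  FD 16: (-24.795,-0.892) -> (-8.992,-3.395) [heading=351, draw]
  -- iteration 4/5 --
  FD 17: (-8.992,-3.395) -> (7.799,-6.055) [heading=351, draw]
  FD 17: (7.799,-6.055) -> (24.59,-8.714) [heading=351, draw]
  RT 108: heading 351 -> 243
  FD 16: (24.59,-8.714) -> (17.326,-22.97) [heading=243, draw]
  -- iteration 5/5 --
  FD 17: (17.326,-22.97) -> (9.608,-38.117) [heading=243, draw]
  FD 17: (9.608,-38.117) -> (1.89,-53.264) [heading=243, draw]
  RT 108: heading 243 -> 135
  FD 16: (1.89,-53.264) -> (-9.424,-41.951) [heading=135, draw]
]
FD 19: (-9.424,-41.951) -> (-22.859,-28.516) [heading=135, draw]
RT 45: heading 135 -> 90
Final: pos=(-22.859,-28.516), heading=90, 17 segment(s) drawn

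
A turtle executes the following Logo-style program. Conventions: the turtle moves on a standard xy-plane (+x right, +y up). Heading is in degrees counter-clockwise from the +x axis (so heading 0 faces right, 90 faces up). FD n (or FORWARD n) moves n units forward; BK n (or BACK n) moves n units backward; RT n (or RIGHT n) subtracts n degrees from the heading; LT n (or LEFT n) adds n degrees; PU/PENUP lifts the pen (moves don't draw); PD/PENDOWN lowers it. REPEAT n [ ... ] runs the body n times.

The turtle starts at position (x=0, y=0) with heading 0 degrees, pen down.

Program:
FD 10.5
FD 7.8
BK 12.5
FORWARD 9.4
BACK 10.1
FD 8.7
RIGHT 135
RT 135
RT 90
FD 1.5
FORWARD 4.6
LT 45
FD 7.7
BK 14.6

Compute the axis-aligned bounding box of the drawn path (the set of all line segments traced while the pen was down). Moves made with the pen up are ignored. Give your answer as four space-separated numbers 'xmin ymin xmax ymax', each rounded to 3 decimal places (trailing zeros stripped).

Executing turtle program step by step:
Start: pos=(0,0), heading=0, pen down
FD 10.5: (0,0) -> (10.5,0) [heading=0, draw]
FD 7.8: (10.5,0) -> (18.3,0) [heading=0, draw]
BK 12.5: (18.3,0) -> (5.8,0) [heading=0, draw]
FD 9.4: (5.8,0) -> (15.2,0) [heading=0, draw]
BK 10.1: (15.2,0) -> (5.1,0) [heading=0, draw]
FD 8.7: (5.1,0) -> (13.8,0) [heading=0, draw]
RT 135: heading 0 -> 225
RT 135: heading 225 -> 90
RT 90: heading 90 -> 0
FD 1.5: (13.8,0) -> (15.3,0) [heading=0, draw]
FD 4.6: (15.3,0) -> (19.9,0) [heading=0, draw]
LT 45: heading 0 -> 45
FD 7.7: (19.9,0) -> (25.345,5.445) [heading=45, draw]
BK 14.6: (25.345,5.445) -> (15.021,-4.879) [heading=45, draw]
Final: pos=(15.021,-4.879), heading=45, 10 segment(s) drawn

Segment endpoints: x in {0, 5.1, 5.8, 10.5, 13.8, 15.021, 15.2, 15.3, 18.3, 19.9, 25.345}, y in {-4.879, 0, 0, 0, 5.445}
xmin=0, ymin=-4.879, xmax=25.345, ymax=5.445

Answer: 0 -4.879 25.345 5.445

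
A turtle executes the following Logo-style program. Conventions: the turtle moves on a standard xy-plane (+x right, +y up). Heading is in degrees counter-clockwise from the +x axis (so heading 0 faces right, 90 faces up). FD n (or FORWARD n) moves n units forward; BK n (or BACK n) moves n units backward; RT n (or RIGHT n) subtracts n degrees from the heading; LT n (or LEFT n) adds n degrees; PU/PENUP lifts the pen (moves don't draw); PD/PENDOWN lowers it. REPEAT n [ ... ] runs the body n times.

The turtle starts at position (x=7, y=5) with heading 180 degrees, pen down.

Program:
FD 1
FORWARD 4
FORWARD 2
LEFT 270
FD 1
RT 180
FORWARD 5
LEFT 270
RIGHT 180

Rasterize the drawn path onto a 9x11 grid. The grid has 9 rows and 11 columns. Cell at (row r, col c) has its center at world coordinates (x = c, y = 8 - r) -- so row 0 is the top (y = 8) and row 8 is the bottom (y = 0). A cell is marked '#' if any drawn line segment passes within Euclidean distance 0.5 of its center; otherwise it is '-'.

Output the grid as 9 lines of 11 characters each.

Answer: -----------
-----------
#----------
########---
#----------
#----------
#----------
#----------
-----------

Derivation:
Segment 0: (7,5) -> (6,5)
Segment 1: (6,5) -> (2,5)
Segment 2: (2,5) -> (0,5)
Segment 3: (0,5) -> (0,6)
Segment 4: (0,6) -> (-0,1)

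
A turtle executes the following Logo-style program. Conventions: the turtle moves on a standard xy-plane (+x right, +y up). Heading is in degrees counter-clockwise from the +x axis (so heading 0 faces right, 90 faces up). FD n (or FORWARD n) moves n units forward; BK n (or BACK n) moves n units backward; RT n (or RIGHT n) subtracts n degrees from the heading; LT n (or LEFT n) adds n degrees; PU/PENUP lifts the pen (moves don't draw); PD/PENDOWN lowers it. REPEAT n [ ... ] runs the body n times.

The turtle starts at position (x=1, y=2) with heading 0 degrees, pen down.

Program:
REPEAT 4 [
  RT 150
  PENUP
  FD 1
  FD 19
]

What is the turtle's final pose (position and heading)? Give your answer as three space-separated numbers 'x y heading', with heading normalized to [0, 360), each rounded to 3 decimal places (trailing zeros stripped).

Executing turtle program step by step:
Start: pos=(1,2), heading=0, pen down
REPEAT 4 [
  -- iteration 1/4 --
  RT 150: heading 0 -> 210
  PU: pen up
  FD 1: (1,2) -> (0.134,1.5) [heading=210, move]
  FD 19: (0.134,1.5) -> (-16.321,-8) [heading=210, move]
  -- iteration 2/4 --
  RT 150: heading 210 -> 60
  PU: pen up
  FD 1: (-16.321,-8) -> (-15.821,-7.134) [heading=60, move]
  FD 19: (-15.821,-7.134) -> (-6.321,9.321) [heading=60, move]
  -- iteration 3/4 --
  RT 150: heading 60 -> 270
  PU: pen up
  FD 1: (-6.321,9.321) -> (-6.321,8.321) [heading=270, move]
  FD 19: (-6.321,8.321) -> (-6.321,-10.679) [heading=270, move]
  -- iteration 4/4 --
  RT 150: heading 270 -> 120
  PU: pen up
  FD 1: (-6.321,-10.679) -> (-6.821,-9.813) [heading=120, move]
  FD 19: (-6.821,-9.813) -> (-16.321,6.641) [heading=120, move]
]
Final: pos=(-16.321,6.641), heading=120, 0 segment(s) drawn

Answer: -16.321 6.641 120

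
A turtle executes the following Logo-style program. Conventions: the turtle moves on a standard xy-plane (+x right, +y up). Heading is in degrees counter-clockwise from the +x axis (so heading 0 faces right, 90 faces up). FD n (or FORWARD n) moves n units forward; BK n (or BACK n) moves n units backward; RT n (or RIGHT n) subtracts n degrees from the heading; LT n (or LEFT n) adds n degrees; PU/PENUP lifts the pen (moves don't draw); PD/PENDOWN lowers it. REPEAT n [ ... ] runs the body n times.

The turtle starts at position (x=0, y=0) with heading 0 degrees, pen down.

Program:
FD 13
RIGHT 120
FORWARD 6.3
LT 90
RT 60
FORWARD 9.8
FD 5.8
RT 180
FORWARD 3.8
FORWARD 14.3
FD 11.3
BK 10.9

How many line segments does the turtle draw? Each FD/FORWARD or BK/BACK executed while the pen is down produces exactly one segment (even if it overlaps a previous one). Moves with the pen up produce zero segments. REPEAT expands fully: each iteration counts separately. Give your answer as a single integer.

Executing turtle program step by step:
Start: pos=(0,0), heading=0, pen down
FD 13: (0,0) -> (13,0) [heading=0, draw]
RT 120: heading 0 -> 240
FD 6.3: (13,0) -> (9.85,-5.456) [heading=240, draw]
LT 90: heading 240 -> 330
RT 60: heading 330 -> 270
FD 9.8: (9.85,-5.456) -> (9.85,-15.256) [heading=270, draw]
FD 5.8: (9.85,-15.256) -> (9.85,-21.056) [heading=270, draw]
RT 180: heading 270 -> 90
FD 3.8: (9.85,-21.056) -> (9.85,-17.256) [heading=90, draw]
FD 14.3: (9.85,-17.256) -> (9.85,-2.956) [heading=90, draw]
FD 11.3: (9.85,-2.956) -> (9.85,8.344) [heading=90, draw]
BK 10.9: (9.85,8.344) -> (9.85,-2.556) [heading=90, draw]
Final: pos=(9.85,-2.556), heading=90, 8 segment(s) drawn
Segments drawn: 8

Answer: 8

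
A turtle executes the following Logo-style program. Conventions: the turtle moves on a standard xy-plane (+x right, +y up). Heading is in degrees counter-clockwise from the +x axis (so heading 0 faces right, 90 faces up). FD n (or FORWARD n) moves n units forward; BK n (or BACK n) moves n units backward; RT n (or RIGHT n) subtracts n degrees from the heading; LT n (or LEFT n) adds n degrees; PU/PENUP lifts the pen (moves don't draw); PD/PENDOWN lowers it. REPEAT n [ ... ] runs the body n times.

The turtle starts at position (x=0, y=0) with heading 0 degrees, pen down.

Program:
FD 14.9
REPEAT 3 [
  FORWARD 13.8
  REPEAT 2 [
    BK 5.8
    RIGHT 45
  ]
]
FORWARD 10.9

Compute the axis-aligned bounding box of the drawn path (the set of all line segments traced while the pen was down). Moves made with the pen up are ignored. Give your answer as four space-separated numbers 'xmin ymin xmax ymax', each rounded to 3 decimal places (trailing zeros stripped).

Executing turtle program step by step:
Start: pos=(0,0), heading=0, pen down
FD 14.9: (0,0) -> (14.9,0) [heading=0, draw]
REPEAT 3 [
  -- iteration 1/3 --
  FD 13.8: (14.9,0) -> (28.7,0) [heading=0, draw]
  REPEAT 2 [
    -- iteration 1/2 --
    BK 5.8: (28.7,0) -> (22.9,0) [heading=0, draw]
    RT 45: heading 0 -> 315
    -- iteration 2/2 --
    BK 5.8: (22.9,0) -> (18.799,4.101) [heading=315, draw]
    RT 45: heading 315 -> 270
  ]
  -- iteration 2/3 --
  FD 13.8: (18.799,4.101) -> (18.799,-9.699) [heading=270, draw]
  REPEAT 2 [
    -- iteration 1/2 --
    BK 5.8: (18.799,-9.699) -> (18.799,-3.899) [heading=270, draw]
    RT 45: heading 270 -> 225
    -- iteration 2/2 --
    BK 5.8: (18.799,-3.899) -> (22.9,0.202) [heading=225, draw]
    RT 45: heading 225 -> 180
  ]
  -- iteration 3/3 --
  FD 13.8: (22.9,0.202) -> (9.1,0.202) [heading=180, draw]
  REPEAT 2 [
    -- iteration 1/2 --
    BK 5.8: (9.1,0.202) -> (14.9,0.202) [heading=180, draw]
    RT 45: heading 180 -> 135
    -- iteration 2/2 --
    BK 5.8: (14.9,0.202) -> (19.001,-3.899) [heading=135, draw]
    RT 45: heading 135 -> 90
  ]
]
FD 10.9: (19.001,-3.899) -> (19.001,7.001) [heading=90, draw]
Final: pos=(19.001,7.001), heading=90, 11 segment(s) drawn

Segment endpoints: x in {0, 9.1, 14.9, 14.9, 18.799, 19.001, 19.001, 22.9, 28.7}, y in {-9.699, -3.899, -3.899, 0, 0.202, 0.202, 0.202, 4.101, 7.001}
xmin=0, ymin=-9.699, xmax=28.7, ymax=7.001

Answer: 0 -9.699 28.7 7.001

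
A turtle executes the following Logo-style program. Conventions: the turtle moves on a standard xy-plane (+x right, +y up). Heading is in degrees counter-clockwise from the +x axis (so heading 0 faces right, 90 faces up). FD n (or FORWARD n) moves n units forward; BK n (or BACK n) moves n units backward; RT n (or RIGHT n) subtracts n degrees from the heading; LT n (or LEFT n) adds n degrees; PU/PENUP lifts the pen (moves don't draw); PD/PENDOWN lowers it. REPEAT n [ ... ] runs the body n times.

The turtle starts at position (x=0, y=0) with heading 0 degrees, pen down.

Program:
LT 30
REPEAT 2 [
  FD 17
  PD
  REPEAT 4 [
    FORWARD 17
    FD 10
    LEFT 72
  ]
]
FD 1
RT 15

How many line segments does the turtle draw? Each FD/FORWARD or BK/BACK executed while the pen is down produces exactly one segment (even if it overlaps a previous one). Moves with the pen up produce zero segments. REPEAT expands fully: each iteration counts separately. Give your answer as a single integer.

Answer: 19

Derivation:
Executing turtle program step by step:
Start: pos=(0,0), heading=0, pen down
LT 30: heading 0 -> 30
REPEAT 2 [
  -- iteration 1/2 --
  FD 17: (0,0) -> (14.722,8.5) [heading=30, draw]
  PD: pen down
  REPEAT 4 [
    -- iteration 1/4 --
    FD 17: (14.722,8.5) -> (29.445,17) [heading=30, draw]
    FD 10: (29.445,17) -> (38.105,22) [heading=30, draw]
    LT 72: heading 30 -> 102
    -- iteration 2/4 --
    FD 17: (38.105,22) -> (34.571,38.629) [heading=102, draw]
    FD 10: (34.571,38.629) -> (32.492,48.41) [heading=102, draw]
    LT 72: heading 102 -> 174
    -- iteration 3/4 --
    FD 17: (32.492,48.41) -> (15.585,50.187) [heading=174, draw]
    FD 10: (15.585,50.187) -> (5.639,51.232) [heading=174, draw]
    LT 72: heading 174 -> 246
    -- iteration 4/4 --
    FD 17: (5.639,51.232) -> (-1.275,35.702) [heading=246, draw]
    FD 10: (-1.275,35.702) -> (-5.342,26.567) [heading=246, draw]
    LT 72: heading 246 -> 318
  ]
  -- iteration 2/2 --
  FD 17: (-5.342,26.567) -> (7.291,15.191) [heading=318, draw]
  PD: pen down
  REPEAT 4 [
    -- iteration 1/4 --
    FD 17: (7.291,15.191) -> (19.924,3.816) [heading=318, draw]
    FD 10: (19.924,3.816) -> (27.356,-2.875) [heading=318, draw]
    LT 72: heading 318 -> 30
    -- iteration 2/4 --
    FD 17: (27.356,-2.875) -> (42.078,5.625) [heading=30, draw]
    FD 10: (42.078,5.625) -> (50.739,10.625) [heading=30, draw]
    LT 72: heading 30 -> 102
    -- iteration 3/4 --
    FD 17: (50.739,10.625) -> (47.204,27.253) [heading=102, draw]
    FD 10: (47.204,27.253) -> (45.125,37.035) [heading=102, draw]
    LT 72: heading 102 -> 174
    -- iteration 4/4 --
    FD 17: (45.125,37.035) -> (28.218,38.812) [heading=174, draw]
    FD 10: (28.218,38.812) -> (18.273,39.857) [heading=174, draw]
    LT 72: heading 174 -> 246
  ]
]
FD 1: (18.273,39.857) -> (17.866,38.943) [heading=246, draw]
RT 15: heading 246 -> 231
Final: pos=(17.866,38.943), heading=231, 19 segment(s) drawn
Segments drawn: 19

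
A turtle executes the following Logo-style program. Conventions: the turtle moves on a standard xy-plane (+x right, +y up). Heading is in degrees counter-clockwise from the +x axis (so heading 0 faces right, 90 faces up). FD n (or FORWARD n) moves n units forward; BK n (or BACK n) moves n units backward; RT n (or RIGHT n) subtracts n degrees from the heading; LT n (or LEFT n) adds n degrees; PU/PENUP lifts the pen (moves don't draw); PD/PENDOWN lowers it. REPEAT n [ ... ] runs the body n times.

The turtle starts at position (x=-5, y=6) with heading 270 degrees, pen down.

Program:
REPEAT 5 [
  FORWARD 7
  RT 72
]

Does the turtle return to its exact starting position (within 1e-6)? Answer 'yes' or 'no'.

Executing turtle program step by step:
Start: pos=(-5,6), heading=270, pen down
REPEAT 5 [
  -- iteration 1/5 --
  FD 7: (-5,6) -> (-5,-1) [heading=270, draw]
  RT 72: heading 270 -> 198
  -- iteration 2/5 --
  FD 7: (-5,-1) -> (-11.657,-3.163) [heading=198, draw]
  RT 72: heading 198 -> 126
  -- iteration 3/5 --
  FD 7: (-11.657,-3.163) -> (-15.772,2.5) [heading=126, draw]
  RT 72: heading 126 -> 54
  -- iteration 4/5 --
  FD 7: (-15.772,2.5) -> (-11.657,8.163) [heading=54, draw]
  RT 72: heading 54 -> 342
  -- iteration 5/5 --
  FD 7: (-11.657,8.163) -> (-5,6) [heading=342, draw]
  RT 72: heading 342 -> 270
]
Final: pos=(-5,6), heading=270, 5 segment(s) drawn

Start position: (-5, 6)
Final position: (-5, 6)
Distance = 0; < 1e-6 -> CLOSED

Answer: yes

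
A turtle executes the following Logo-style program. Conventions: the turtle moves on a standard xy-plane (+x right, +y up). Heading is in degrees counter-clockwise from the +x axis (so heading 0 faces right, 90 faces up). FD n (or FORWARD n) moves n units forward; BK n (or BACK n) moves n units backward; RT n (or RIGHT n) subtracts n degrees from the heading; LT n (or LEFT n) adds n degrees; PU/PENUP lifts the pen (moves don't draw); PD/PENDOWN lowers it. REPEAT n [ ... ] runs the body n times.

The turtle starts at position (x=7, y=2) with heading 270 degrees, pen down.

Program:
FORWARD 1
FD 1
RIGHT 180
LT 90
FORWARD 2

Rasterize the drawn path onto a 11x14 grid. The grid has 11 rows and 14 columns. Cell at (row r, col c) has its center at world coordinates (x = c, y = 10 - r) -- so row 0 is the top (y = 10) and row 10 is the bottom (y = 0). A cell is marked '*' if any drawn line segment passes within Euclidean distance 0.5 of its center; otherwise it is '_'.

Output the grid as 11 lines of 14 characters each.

Answer: ______________
______________
______________
______________
______________
______________
______________
______________
_______*______
_______*______
_____***______

Derivation:
Segment 0: (7,2) -> (7,1)
Segment 1: (7,1) -> (7,0)
Segment 2: (7,0) -> (5,0)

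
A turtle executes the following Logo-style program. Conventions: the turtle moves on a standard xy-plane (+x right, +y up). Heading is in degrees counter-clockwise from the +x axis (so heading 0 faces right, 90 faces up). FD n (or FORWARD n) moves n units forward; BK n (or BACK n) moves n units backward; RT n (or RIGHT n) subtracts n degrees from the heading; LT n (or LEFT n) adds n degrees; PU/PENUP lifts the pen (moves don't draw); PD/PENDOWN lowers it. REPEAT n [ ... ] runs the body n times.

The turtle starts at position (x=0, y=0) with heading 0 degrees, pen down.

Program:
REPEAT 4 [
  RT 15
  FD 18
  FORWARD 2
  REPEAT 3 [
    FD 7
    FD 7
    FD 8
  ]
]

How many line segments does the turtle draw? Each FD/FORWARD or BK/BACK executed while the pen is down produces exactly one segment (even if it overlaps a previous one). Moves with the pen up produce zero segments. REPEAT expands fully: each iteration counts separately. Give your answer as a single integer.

Executing turtle program step by step:
Start: pos=(0,0), heading=0, pen down
REPEAT 4 [
  -- iteration 1/4 --
  RT 15: heading 0 -> 345
  FD 18: (0,0) -> (17.387,-4.659) [heading=345, draw]
  FD 2: (17.387,-4.659) -> (19.319,-5.176) [heading=345, draw]
  REPEAT 3 [
    -- iteration 1/3 --
    FD 7: (19.319,-5.176) -> (26.08,-6.988) [heading=345, draw]
    FD 7: (26.08,-6.988) -> (32.841,-8.8) [heading=345, draw]
    FD 8: (32.841,-8.8) -> (40.569,-10.87) [heading=345, draw]
    -- iteration 2/3 --
    FD 7: (40.569,-10.87) -> (47.33,-12.682) [heading=345, draw]
    FD 7: (47.33,-12.682) -> (54.092,-14.494) [heading=345, draw]
    FD 8: (54.092,-14.494) -> (61.819,-16.564) [heading=345, draw]
    -- iteration 3/3 --
    FD 7: (61.819,-16.564) -> (68.581,-18.376) [heading=345, draw]
    FD 7: (68.581,-18.376) -> (75.342,-20.188) [heading=345, draw]
    FD 8: (75.342,-20.188) -> (83.07,-22.258) [heading=345, draw]
  ]
  -- iteration 2/4 --
  RT 15: heading 345 -> 330
  FD 18: (83.07,-22.258) -> (98.658,-31.258) [heading=330, draw]
  FD 2: (98.658,-31.258) -> (100.39,-32.258) [heading=330, draw]
  REPEAT 3 [
    -- iteration 1/3 --
    FD 7: (100.39,-32.258) -> (106.452,-35.758) [heading=330, draw]
    FD 7: (106.452,-35.758) -> (112.514,-39.258) [heading=330, draw]
    FD 8: (112.514,-39.258) -> (119.443,-43.258) [heading=330, draw]
    -- iteration 2/3 --
    FD 7: (119.443,-43.258) -> (125.505,-46.758) [heading=330, draw]
    FD 7: (125.505,-46.758) -> (131.567,-50.258) [heading=330, draw]
    FD 8: (131.567,-50.258) -> (138.495,-54.258) [heading=330, draw]
    -- iteration 3/3 --
    FD 7: (138.495,-54.258) -> (144.557,-57.758) [heading=330, draw]
    FD 7: (144.557,-57.758) -> (150.62,-61.258) [heading=330, draw]
    FD 8: (150.62,-61.258) -> (157.548,-65.258) [heading=330, draw]
  ]
  -- iteration 3/4 --
  RT 15: heading 330 -> 315
  FD 18: (157.548,-65.258) -> (170.276,-77.986) [heading=315, draw]
  FD 2: (170.276,-77.986) -> (171.69,-79.401) [heading=315, draw]
  REPEAT 3 [
    -- iteration 1/3 --
    FD 7: (171.69,-79.401) -> (176.64,-84.35) [heading=315, draw]
    FD 7: (176.64,-84.35) -> (181.589,-89.3) [heading=315, draw]
    FD 8: (181.589,-89.3) -> (187.246,-94.957) [heading=315, draw]
    -- iteration 2/3 --
    FD 7: (187.246,-94.957) -> (192.196,-99.907) [heading=315, draw]
    FD 7: (192.196,-99.907) -> (197.146,-104.856) [heading=315, draw]
    FD 8: (197.146,-104.856) -> (202.803,-110.513) [heading=315, draw]
    -- iteration 3/3 --
    FD 7: (202.803,-110.513) -> (207.752,-115.463) [heading=315, draw]
    FD 7: (207.752,-115.463) -> (212.702,-120.413) [heading=315, draw]
    FD 8: (212.702,-120.413) -> (218.359,-126.07) [heading=315, draw]
  ]
  -- iteration 4/4 --
  RT 15: heading 315 -> 300
  FD 18: (218.359,-126.07) -> (227.359,-141.658) [heading=300, draw]
  FD 2: (227.359,-141.658) -> (228.359,-143.39) [heading=300, draw]
  REPEAT 3 [
    -- iteration 1/3 --
    FD 7: (228.359,-143.39) -> (231.859,-149.452) [heading=300, draw]
    FD 7: (231.859,-149.452) -> (235.359,-155.514) [heading=300, draw]
    FD 8: (235.359,-155.514) -> (239.359,-162.443) [heading=300, draw]
    -- iteration 2/3 --
    FD 7: (239.359,-162.443) -> (242.859,-168.505) [heading=300, draw]
    FD 7: (242.859,-168.505) -> (246.359,-174.567) [heading=300, draw]
    FD 8: (246.359,-174.567) -> (250.359,-181.495) [heading=300, draw]
    -- iteration 3/3 --
    FD 7: (250.359,-181.495) -> (253.859,-187.557) [heading=300, draw]
    FD 7: (253.859,-187.557) -> (257.359,-193.62) [heading=300, draw]
    FD 8: (257.359,-193.62) -> (261.359,-200.548) [heading=300, draw]
  ]
]
Final: pos=(261.359,-200.548), heading=300, 44 segment(s) drawn
Segments drawn: 44

Answer: 44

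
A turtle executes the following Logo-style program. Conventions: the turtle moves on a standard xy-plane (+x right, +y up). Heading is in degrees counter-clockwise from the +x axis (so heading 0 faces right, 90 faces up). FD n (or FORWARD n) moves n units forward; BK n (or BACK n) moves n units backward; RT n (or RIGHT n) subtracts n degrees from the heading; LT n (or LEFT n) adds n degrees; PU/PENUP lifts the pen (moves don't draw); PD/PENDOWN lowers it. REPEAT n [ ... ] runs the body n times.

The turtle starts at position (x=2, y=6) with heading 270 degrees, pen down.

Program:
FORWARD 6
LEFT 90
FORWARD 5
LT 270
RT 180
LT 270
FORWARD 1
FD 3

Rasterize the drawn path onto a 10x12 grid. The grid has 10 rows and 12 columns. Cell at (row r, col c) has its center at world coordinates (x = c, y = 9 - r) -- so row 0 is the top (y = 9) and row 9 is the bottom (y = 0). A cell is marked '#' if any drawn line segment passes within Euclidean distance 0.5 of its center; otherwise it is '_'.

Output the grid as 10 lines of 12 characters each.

Answer: ____________
____________
____________
__#_________
__#_________
__#_________
__#_________
__#_________
__#_________
__##########

Derivation:
Segment 0: (2,6) -> (2,0)
Segment 1: (2,0) -> (7,-0)
Segment 2: (7,-0) -> (8,-0)
Segment 3: (8,-0) -> (11,-0)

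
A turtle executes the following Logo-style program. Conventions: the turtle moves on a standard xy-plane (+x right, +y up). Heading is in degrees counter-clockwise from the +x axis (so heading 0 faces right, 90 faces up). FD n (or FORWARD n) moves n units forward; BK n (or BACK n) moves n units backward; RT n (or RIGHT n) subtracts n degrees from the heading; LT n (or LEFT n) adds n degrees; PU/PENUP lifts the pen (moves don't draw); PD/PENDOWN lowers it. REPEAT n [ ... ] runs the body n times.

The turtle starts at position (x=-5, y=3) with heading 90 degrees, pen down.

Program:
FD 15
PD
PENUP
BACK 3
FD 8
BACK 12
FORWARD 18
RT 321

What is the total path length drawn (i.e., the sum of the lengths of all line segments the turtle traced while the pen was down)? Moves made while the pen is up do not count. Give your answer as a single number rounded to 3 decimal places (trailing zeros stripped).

Executing turtle program step by step:
Start: pos=(-5,3), heading=90, pen down
FD 15: (-5,3) -> (-5,18) [heading=90, draw]
PD: pen down
PU: pen up
BK 3: (-5,18) -> (-5,15) [heading=90, move]
FD 8: (-5,15) -> (-5,23) [heading=90, move]
BK 12: (-5,23) -> (-5,11) [heading=90, move]
FD 18: (-5,11) -> (-5,29) [heading=90, move]
RT 321: heading 90 -> 129
Final: pos=(-5,29), heading=129, 1 segment(s) drawn

Segment lengths:
  seg 1: (-5,3) -> (-5,18), length = 15
Total = 15

Answer: 15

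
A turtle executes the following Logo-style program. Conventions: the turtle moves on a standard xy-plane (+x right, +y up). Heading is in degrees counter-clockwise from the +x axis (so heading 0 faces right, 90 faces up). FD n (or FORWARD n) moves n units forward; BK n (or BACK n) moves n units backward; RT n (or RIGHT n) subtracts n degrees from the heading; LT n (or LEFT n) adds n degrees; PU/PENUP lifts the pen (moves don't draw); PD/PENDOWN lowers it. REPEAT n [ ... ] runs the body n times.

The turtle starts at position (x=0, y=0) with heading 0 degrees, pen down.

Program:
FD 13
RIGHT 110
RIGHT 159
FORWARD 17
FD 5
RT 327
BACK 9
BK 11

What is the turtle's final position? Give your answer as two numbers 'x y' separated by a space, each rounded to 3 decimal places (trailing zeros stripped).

Answer: 23.8 5.416

Derivation:
Executing turtle program step by step:
Start: pos=(0,0), heading=0, pen down
FD 13: (0,0) -> (13,0) [heading=0, draw]
RT 110: heading 0 -> 250
RT 159: heading 250 -> 91
FD 17: (13,0) -> (12.703,16.997) [heading=91, draw]
FD 5: (12.703,16.997) -> (12.616,21.997) [heading=91, draw]
RT 327: heading 91 -> 124
BK 9: (12.616,21.997) -> (17.649,14.535) [heading=124, draw]
BK 11: (17.649,14.535) -> (23.8,5.416) [heading=124, draw]
Final: pos=(23.8,5.416), heading=124, 5 segment(s) drawn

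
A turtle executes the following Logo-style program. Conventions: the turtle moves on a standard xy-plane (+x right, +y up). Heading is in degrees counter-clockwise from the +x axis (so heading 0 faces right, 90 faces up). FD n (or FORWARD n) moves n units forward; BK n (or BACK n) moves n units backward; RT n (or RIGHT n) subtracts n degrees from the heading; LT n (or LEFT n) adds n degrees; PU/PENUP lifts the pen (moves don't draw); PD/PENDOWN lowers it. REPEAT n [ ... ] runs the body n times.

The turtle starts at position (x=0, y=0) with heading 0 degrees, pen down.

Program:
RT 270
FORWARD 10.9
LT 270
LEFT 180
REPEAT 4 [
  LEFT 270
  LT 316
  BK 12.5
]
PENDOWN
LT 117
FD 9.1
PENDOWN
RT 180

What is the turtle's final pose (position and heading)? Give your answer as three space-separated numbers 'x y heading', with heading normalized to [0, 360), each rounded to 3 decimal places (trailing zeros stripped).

Executing turtle program step by step:
Start: pos=(0,0), heading=0, pen down
RT 270: heading 0 -> 90
FD 10.9: (0,0) -> (0,10.9) [heading=90, draw]
LT 270: heading 90 -> 0
LT 180: heading 0 -> 180
REPEAT 4 [
  -- iteration 1/4 --
  LT 270: heading 180 -> 90
  LT 316: heading 90 -> 46
  BK 12.5: (0,10.9) -> (-8.683,1.908) [heading=46, draw]
  -- iteration 2/4 --
  LT 270: heading 46 -> 316
  LT 316: heading 316 -> 272
  BK 12.5: (-8.683,1.908) -> (-9.119,14.401) [heading=272, draw]
  -- iteration 3/4 --
  LT 270: heading 272 -> 182
  LT 316: heading 182 -> 138
  BK 12.5: (-9.119,14.401) -> (0.17,6.037) [heading=138, draw]
  -- iteration 4/4 --
  LT 270: heading 138 -> 48
  LT 316: heading 48 -> 4
  BK 12.5: (0.17,6.037) -> (-12.3,5.165) [heading=4, draw]
]
PD: pen down
LT 117: heading 4 -> 121
FD 9.1: (-12.3,5.165) -> (-16.987,12.965) [heading=121, draw]
PD: pen down
RT 180: heading 121 -> 301
Final: pos=(-16.987,12.965), heading=301, 6 segment(s) drawn

Answer: -16.987 12.965 301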